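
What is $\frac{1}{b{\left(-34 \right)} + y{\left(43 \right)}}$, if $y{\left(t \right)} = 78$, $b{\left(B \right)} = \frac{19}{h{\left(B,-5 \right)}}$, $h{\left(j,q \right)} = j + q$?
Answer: $\frac{39}{3023} \approx 0.012901$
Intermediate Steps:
$b{\left(B \right)} = \frac{19}{-5 + B}$ ($b{\left(B \right)} = \frac{19}{B - 5} = \frac{19}{-5 + B}$)
$\frac{1}{b{\left(-34 \right)} + y{\left(43 \right)}} = \frac{1}{\frac{19}{-5 - 34} + 78} = \frac{1}{\frac{19}{-39} + 78} = \frac{1}{19 \left(- \frac{1}{39}\right) + 78} = \frac{1}{- \frac{19}{39} + 78} = \frac{1}{\frac{3023}{39}} = \frac{39}{3023}$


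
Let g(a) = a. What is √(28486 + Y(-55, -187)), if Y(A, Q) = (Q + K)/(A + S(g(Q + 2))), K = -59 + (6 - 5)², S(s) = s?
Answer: √4102131/12 ≈ 168.78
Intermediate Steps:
K = -58 (K = -59 + 1² = -59 + 1 = -58)
Y(A, Q) = (-58 + Q)/(2 + A + Q) (Y(A, Q) = (Q - 58)/(A + (Q + 2)) = (-58 + Q)/(A + (2 + Q)) = (-58 + Q)/(2 + A + Q))
√(28486 + Y(-55, -187)) = √(28486 + (-58 - 187)/(2 - 55 - 187)) = √(28486 - 245/(-240)) = √(28486 - 1/240*(-245)) = √(28486 + 49/48) = √(1367377/48) = √4102131/12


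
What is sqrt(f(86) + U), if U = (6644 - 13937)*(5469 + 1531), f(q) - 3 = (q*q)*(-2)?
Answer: I*sqrt(51065789) ≈ 7146.0*I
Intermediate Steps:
f(q) = 3 - 2*q**2 (f(q) = 3 + (q*q)*(-2) = 3 + q**2*(-2) = 3 - 2*q**2)
U = -51051000 (U = -7293*7000 = -51051000)
sqrt(f(86) + U) = sqrt((3 - 2*86**2) - 51051000) = sqrt((3 - 2*7396) - 51051000) = sqrt((3 - 14792) - 51051000) = sqrt(-14789 - 51051000) = sqrt(-51065789) = I*sqrt(51065789)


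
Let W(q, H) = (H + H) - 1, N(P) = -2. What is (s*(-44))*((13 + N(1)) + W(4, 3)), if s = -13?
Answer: 9152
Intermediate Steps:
W(q, H) = -1 + 2*H (W(q, H) = 2*H - 1 = -1 + 2*H)
(s*(-44))*((13 + N(1)) + W(4, 3)) = (-13*(-44))*((13 - 2) + (-1 + 2*3)) = 572*(11 + (-1 + 6)) = 572*(11 + 5) = 572*16 = 9152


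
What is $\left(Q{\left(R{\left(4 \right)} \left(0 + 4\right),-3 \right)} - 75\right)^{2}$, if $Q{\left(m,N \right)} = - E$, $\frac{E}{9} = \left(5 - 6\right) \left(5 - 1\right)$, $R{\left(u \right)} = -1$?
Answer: $1521$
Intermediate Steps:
$E = -36$ ($E = 9 \left(5 - 6\right) \left(5 - 1\right) = 9 \left(\left(-1\right) 4\right) = 9 \left(-4\right) = -36$)
$Q{\left(m,N \right)} = 36$ ($Q{\left(m,N \right)} = \left(-1\right) \left(-36\right) = 36$)
$\left(Q{\left(R{\left(4 \right)} \left(0 + 4\right),-3 \right)} - 75\right)^{2} = \left(36 - 75\right)^{2} = \left(-39\right)^{2} = 1521$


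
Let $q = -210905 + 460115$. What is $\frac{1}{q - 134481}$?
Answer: $\frac{1}{114729} \approx 8.7162 \cdot 10^{-6}$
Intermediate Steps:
$q = 249210$
$\frac{1}{q - 134481} = \frac{1}{249210 - 134481} = \frac{1}{114729}$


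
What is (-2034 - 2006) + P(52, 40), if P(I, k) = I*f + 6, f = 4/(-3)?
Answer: -12310/3 ≈ -4103.3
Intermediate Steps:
f = -4/3 (f = 4*(-⅓) = -4/3 ≈ -1.3333)
P(I, k) = 6 - 4*I/3 (P(I, k) = I*(-4/3) + 6 = -4*I/3 + 6 = 6 - 4*I/3)
(-2034 - 2006) + P(52, 40) = (-2034 - 2006) + (6 - 4/3*52) = -4040 + (6 - 208/3) = -4040 - 190/3 = -12310/3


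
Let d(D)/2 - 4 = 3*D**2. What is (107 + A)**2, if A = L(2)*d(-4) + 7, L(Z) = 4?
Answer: 280900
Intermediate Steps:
d(D) = 8 + 6*D**2 (d(D) = 8 + 2*(3*D**2) = 8 + 6*D**2)
A = 423 (A = 4*(8 + 6*(-4)**2) + 7 = 4*(8 + 6*16) + 7 = 4*(8 + 96) + 7 = 4*104 + 7 = 416 + 7 = 423)
(107 + A)**2 = (107 + 423)**2 = 530**2 = 280900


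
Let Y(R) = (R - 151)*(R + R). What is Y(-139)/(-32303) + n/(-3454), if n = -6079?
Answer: -82091543/111574562 ≈ -0.73575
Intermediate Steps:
Y(R) = 2*R*(-151 + R) (Y(R) = (-151 + R)*(2*R) = 2*R*(-151 + R))
Y(-139)/(-32303) + n/(-3454) = (2*(-139)*(-151 - 139))/(-32303) - 6079/(-3454) = (2*(-139)*(-290))*(-1/32303) - 6079*(-1/3454) = 80620*(-1/32303) + 6079/3454 = -80620/32303 + 6079/3454 = -82091543/111574562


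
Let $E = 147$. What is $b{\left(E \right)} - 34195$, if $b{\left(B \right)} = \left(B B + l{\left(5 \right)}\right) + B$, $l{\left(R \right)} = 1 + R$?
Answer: $-12433$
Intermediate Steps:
$b{\left(B \right)} = 6 + B + B^{2}$ ($b{\left(B \right)} = \left(B B + \left(1 + 5\right)\right) + B = \left(B^{2} + 6\right) + B = \left(6 + B^{2}\right) + B = 6 + B + B^{2}$)
$b{\left(E \right)} - 34195 = \left(6 + 147 + 147^{2}\right) - 34195 = \left(6 + 147 + 21609\right) - 34195 = 21762 - 34195 = -12433$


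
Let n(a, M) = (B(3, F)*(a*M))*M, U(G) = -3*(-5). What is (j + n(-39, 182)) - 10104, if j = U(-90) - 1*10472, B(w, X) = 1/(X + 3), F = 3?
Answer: -235867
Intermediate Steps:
U(G) = 15
B(w, X) = 1/(3 + X)
n(a, M) = a*M²/6 (n(a, M) = ((a*M)/(3 + 3))*M = ((M*a)/6)*M = (M*a/6)*M = a*M²/6)
j = -10457 (j = 15 - 1*10472 = 15 - 10472 = -10457)
(j + n(-39, 182)) - 10104 = (-10457 + (⅙)*(-39)*182²) - 10104 = (-10457 + (⅙)*(-39)*33124) - 10104 = (-10457 - 215306) - 10104 = -225763 - 10104 = -235867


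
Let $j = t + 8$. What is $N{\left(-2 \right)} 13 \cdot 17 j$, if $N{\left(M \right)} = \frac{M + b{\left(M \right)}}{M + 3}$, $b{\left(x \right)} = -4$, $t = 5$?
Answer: $-17238$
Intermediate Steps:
$j = 13$ ($j = 5 + 8 = 13$)
$N{\left(M \right)} = \frac{-4 + M}{3 + M}$ ($N{\left(M \right)} = \frac{M - 4}{M + 3} = \frac{-4 + M}{3 + M}$)
$N{\left(-2 \right)} 13 \cdot 17 j = \frac{-4 - 2}{3 - 2} \cdot 13 \cdot 17 \cdot 13 = 1^{-1} \left(-6\right) 13 \cdot 17 \cdot 13 = 1 \left(-6\right) 13 \cdot 17 \cdot 13 = \left(-6\right) 13 \cdot 17 \cdot 13 = \left(-78\right) 17 \cdot 13 = \left(-1326\right) 13 = -17238$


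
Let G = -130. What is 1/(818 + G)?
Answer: 1/688 ≈ 0.0014535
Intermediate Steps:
1/(818 + G) = 1/(818 - 130) = 1/688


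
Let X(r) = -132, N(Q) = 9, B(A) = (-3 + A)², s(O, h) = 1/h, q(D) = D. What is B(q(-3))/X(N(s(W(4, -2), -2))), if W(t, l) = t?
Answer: -3/11 ≈ -0.27273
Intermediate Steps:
B(q(-3))/X(N(s(W(4, -2), -2))) = (-3 - 3)²/(-132) = (-6)²*(-1/132) = 36*(-1/132) = -3/11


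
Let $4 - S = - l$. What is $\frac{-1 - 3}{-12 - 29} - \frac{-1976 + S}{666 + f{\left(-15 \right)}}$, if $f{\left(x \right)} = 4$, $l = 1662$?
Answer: $\frac{1539}{2747} \approx 0.56025$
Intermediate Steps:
$S = 1666$ ($S = 4 - \left(-1\right) 1662 = 4 - -1662 = 4 + 1662 = 1666$)
$\frac{-1 - 3}{-12 - 29} - \frac{-1976 + S}{666 + f{\left(-15 \right)}} = \frac{-1 - 3}{-12 - 29} - \frac{-1976 + 1666}{666 + 4} = - \frac{4}{-41} - - \frac{310}{670} = \left(-4\right) \left(- \frac{1}{41}\right) - \left(-310\right) \frac{1}{670} = \frac{4}{41} - - \frac{31}{67} = \frac{4}{41} + \frac{31}{67} = \frac{1539}{2747}$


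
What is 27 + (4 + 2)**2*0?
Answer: 27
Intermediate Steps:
27 + (4 + 2)**2*0 = 27 + 6**2*0 = 27 + 36*0 = 27 + 0 = 27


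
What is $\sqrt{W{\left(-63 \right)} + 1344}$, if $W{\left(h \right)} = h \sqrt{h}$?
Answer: $\sqrt{1344 - 189 i \sqrt{7}} \approx 37.269 - 6.7086 i$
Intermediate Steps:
$W{\left(h \right)} = h^{\frac{3}{2}}$
$\sqrt{W{\left(-63 \right)} + 1344} = \sqrt{\left(-63\right)^{\frac{3}{2}} + 1344} = \sqrt{- 189 i \sqrt{7} + 1344} = \sqrt{1344 - 189 i \sqrt{7}}$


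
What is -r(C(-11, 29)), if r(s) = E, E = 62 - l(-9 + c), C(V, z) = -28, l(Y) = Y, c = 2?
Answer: -69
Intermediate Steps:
E = 69 (E = 62 - (-9 + 2) = 62 - 1*(-7) = 62 + 7 = 69)
r(s) = 69
-r(C(-11, 29)) = -1*69 = -69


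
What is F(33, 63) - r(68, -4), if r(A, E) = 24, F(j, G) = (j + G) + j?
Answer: 105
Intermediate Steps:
F(j, G) = G + 2*j (F(j, G) = (G + j) + j = G + 2*j)
F(33, 63) - r(68, -4) = (63 + 2*33) - 1*24 = (63 + 66) - 24 = 129 - 24 = 105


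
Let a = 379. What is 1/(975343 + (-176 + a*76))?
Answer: 1/1003971 ≈ 9.9604e-7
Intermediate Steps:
1/(975343 + (-176 + a*76)) = 1/(975343 + (-176 + 379*76)) = 1/(975343 + (-176 + 28804)) = 1/(975343 + 28628) = 1/1003971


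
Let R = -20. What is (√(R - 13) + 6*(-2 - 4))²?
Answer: (36 - I*√33)² ≈ 1263.0 - 413.61*I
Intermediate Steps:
(√(R - 13) + 6*(-2 - 4))² = (√(-20 - 13) + 6*(-2 - 4))² = (√(-33) + 6*(-6))² = (I*√33 - 36)² = (-36 + I*√33)²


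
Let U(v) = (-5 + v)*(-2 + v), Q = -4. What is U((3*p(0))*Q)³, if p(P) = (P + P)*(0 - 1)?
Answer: 1000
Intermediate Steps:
p(P) = -2*P (p(P) = (2*P)*(-1) = -2*P)
U((3*p(0))*Q)³ = (10 + ((3*(-2*0))*(-4))² - 7*3*(-2*0)*(-4))³ = (10 + ((3*0)*(-4))² - 7*3*0*(-4))³ = (10 + (0*(-4))² - 0*(-4))³ = (10 + 0² - 7*0)³ = (10 + 0 + 0)³ = 10³ = 1000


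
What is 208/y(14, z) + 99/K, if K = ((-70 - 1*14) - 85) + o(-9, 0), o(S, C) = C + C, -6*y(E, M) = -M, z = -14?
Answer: -106149/1183 ≈ -89.729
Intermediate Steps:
y(E, M) = M/6 (y(E, M) = -(-1)*M/6 = M/6)
o(S, C) = 2*C
K = -169 (K = ((-70 - 1*14) - 85) + 2*0 = ((-70 - 14) - 85) + 0 = (-84 - 85) + 0 = -169 + 0 = -169)
208/y(14, z) + 99/K = 208/(((1/6)*(-14))) + 99/(-169) = 208/(-7/3) + 99*(-1/169) = 208*(-3/7) - 99/169 = -624/7 - 99/169 = -106149/1183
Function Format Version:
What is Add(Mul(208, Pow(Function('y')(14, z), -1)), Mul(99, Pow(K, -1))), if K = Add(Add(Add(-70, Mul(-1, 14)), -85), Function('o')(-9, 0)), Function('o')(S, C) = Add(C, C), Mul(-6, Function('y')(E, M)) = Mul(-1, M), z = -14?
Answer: Rational(-106149, 1183) ≈ -89.729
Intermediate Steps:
Function('y')(E, M) = Mul(Rational(1, 6), M) (Function('y')(E, M) = Mul(Rational(-1, 6), Mul(-1, M)) = Mul(Rational(1, 6), M))
Function('o')(S, C) = Mul(2, C)
K = -169 (K = Add(Add(Add(-70, Mul(-1, 14)), -85), Mul(2, 0)) = Add(Add(Add(-70, -14), -85), 0) = Add(Add(-84, -85), 0) = Add(-169, 0) = -169)
Add(Mul(208, Pow(Function('y')(14, z), -1)), Mul(99, Pow(K, -1))) = Add(Mul(208, Pow(Mul(Rational(1, 6), -14), -1)), Mul(99, Pow(-169, -1))) = Add(Mul(208, Pow(Rational(-7, 3), -1)), Mul(99, Rational(-1, 169))) = Add(Mul(208, Rational(-3, 7)), Rational(-99, 169)) = Add(Rational(-624, 7), Rational(-99, 169)) = Rational(-106149, 1183)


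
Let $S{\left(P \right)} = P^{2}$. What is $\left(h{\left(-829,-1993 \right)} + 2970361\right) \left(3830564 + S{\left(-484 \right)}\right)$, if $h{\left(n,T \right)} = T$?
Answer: $12065881613760$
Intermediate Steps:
$\left(h{\left(-829,-1993 \right)} + 2970361\right) \left(3830564 + S{\left(-484 \right)}\right) = \left(-1993 + 2970361\right) \left(3830564 + \left(-484\right)^{2}\right) = 2968368 \left(3830564 + 234256\right) = 2968368 \cdot 4064820 = 12065881613760$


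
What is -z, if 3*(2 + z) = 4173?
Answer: -1389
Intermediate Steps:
z = 1389 (z = -2 + (1/3)*4173 = -2 + 1391 = 1389)
-z = -1*1389 = -1389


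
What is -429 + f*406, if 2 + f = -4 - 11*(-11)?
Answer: 46261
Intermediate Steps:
f = 115 (f = -2 + (-4 - 11*(-11)) = -2 + (-4 + 121) = -2 + 117 = 115)
-429 + f*406 = -429 + 115*406 = -429 + 46690 = 46261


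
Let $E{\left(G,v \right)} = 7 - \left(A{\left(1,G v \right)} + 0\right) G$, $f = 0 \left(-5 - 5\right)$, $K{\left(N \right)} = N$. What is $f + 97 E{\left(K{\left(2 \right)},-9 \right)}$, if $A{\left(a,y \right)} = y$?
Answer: $4171$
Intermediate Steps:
$f = 0$ ($f = 0 \left(-10\right) = 0$)
$E{\left(G,v \right)} = 7 - v G^{2}$ ($E{\left(G,v \right)} = 7 - \left(G v + 0\right) G = 7 - G v G = 7 - v G^{2}$)
$f + 97 E{\left(K{\left(2 \right)},-9 \right)} = 0 + 97 \left(7 - - 9 \cdot 2^{2}\right) = 0 + 97 \left(7 - \left(-9\right) 4\right) = 0 + 97 \left(7 + 36\right) = 0 + 97 \cdot 43 = 0 + 4171 = 4171$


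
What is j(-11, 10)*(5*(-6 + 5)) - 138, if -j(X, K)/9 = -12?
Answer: -678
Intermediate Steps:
j(X, K) = 108 (j(X, K) = -9*(-12) = 108)
j(-11, 10)*(5*(-6 + 5)) - 138 = 108*(5*(-6 + 5)) - 138 = 108*(5*(-1)) - 138 = 108*(-5) - 138 = -540 - 138 = -678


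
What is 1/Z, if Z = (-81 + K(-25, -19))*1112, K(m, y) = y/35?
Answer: -35/3173648 ≈ -1.1028e-5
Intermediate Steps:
K(m, y) = y/35 (K(m, y) = y*(1/35) = y/35)
Z = -3173648/35 (Z = (-81 + (1/35)*(-19))*1112 = (-81 - 19/35)*1112 = -2854/35*1112 = -3173648/35 ≈ -90676.)
1/Z = 1/(-3173648/35) = -35/3173648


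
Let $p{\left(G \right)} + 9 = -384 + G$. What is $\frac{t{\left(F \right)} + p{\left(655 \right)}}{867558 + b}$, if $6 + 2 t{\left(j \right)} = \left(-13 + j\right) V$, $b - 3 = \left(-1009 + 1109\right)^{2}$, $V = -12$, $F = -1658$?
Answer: $\frac{10285}{877561} \approx 0.01172$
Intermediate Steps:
$b = 10003$ ($b = 3 + \left(-1009 + 1109\right)^{2} = 3 + 100^{2} = 3 + 10000 = 10003$)
$t{\left(j \right)} = 75 - 6 j$ ($t{\left(j \right)} = -3 + \frac{\left(-13 + j\right) \left(-12\right)}{2} = -3 + \frac{156 - 12 j}{2} = -3 - \left(-78 + 6 j\right) = 75 - 6 j$)
$p{\left(G \right)} = -393 + G$ ($p{\left(G \right)} = -9 + \left(-384 + G\right) = -393 + G$)
$\frac{t{\left(F \right)} + p{\left(655 \right)}}{867558 + b} = \frac{\left(75 - -9948\right) + \left(-393 + 655\right)}{867558 + 10003} = \frac{\left(75 + 9948\right) + 262}{877561} = \left(10023 + 262\right) \frac{1}{877561} = 10285 \cdot \frac{1}{877561} = \frac{10285}{877561}$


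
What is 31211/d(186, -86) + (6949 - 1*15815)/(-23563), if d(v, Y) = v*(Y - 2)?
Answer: -590306105/385679184 ≈ -1.5306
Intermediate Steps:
d(v, Y) = v*(-2 + Y)
31211/d(186, -86) + (6949 - 1*15815)/(-23563) = 31211/((186*(-2 - 86))) + (6949 - 1*15815)/(-23563) = 31211/((186*(-88))) + (6949 - 15815)*(-1/23563) = 31211/(-16368) - 8866*(-1/23563) = 31211*(-1/16368) + 8866/23563 = -31211/16368 + 8866/23563 = -590306105/385679184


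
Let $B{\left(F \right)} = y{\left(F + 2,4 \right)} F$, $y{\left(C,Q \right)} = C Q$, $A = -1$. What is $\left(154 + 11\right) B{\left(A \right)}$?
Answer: $-660$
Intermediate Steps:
$B{\left(F \right)} = F \left(8 + 4 F\right)$ ($B{\left(F \right)} = \left(F + 2\right) 4 F = \left(2 + F\right) 4 F = \left(8 + 4 F\right) F = F \left(8 + 4 F\right)$)
$\left(154 + 11\right) B{\left(A \right)} = \left(154 + 11\right) 4 \left(-1\right) \left(2 - 1\right) = 165 \cdot 4 \left(-1\right) 1 = 165 \left(-4\right) = -660$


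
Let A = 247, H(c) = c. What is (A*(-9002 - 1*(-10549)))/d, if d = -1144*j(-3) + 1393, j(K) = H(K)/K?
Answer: 382109/249 ≈ 1534.6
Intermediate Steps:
j(K) = 1 (j(K) = K/K = 1)
d = 249 (d = -1144*1 + 1393 = -1144 + 1393 = 249)
(A*(-9002 - 1*(-10549)))/d = (247*(-9002 - 1*(-10549)))/249 = (247*(-9002 + 10549))*(1/249) = (247*1547)*(1/249) = 382109*(1/249) = 382109/249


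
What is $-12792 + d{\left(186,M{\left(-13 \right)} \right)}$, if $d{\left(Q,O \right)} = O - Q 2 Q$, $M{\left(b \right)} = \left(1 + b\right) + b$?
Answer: $-82009$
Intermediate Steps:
$M{\left(b \right)} = 1 + 2 b$
$d{\left(Q,O \right)} = O - 2 Q^{2}$
$-12792 + d{\left(186,M{\left(-13 \right)} \right)} = -12792 + \left(\left(1 + 2 \left(-13\right)\right) - 2 \cdot 186^{2}\right) = -12792 + \left(\left(1 - 26\right) - 69192\right) = -12792 - 69217 = -82009$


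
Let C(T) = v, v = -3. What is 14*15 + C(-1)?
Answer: 207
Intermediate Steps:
C(T) = -3
14*15 + C(-1) = 14*15 - 3 = 210 - 3 = 207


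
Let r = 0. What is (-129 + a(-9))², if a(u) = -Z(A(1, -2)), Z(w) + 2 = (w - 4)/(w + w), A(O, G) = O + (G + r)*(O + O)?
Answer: 591361/36 ≈ 16427.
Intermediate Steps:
A(O, G) = O + 2*G*O (A(O, G) = O + (G + 0)*(O + O) = O + G*(2*O) = O + 2*G*O)
Z(w) = -2 + (-4 + w)/(2*w) (Z(w) = -2 + (w - 4)/(w + w) = -2 + (-4 + w)/((2*w)) = -2 + (-4 + w)*(1/(2*w)) = -2 + (-4 + w)/(2*w))
a(u) = ⅚ (a(u) = -(-3/2 - 2/(1 + 2*(-2))) = -(-3/2 - 2/(1 - 4)) = -(-3/2 - 2/(1*(-3))) = -(-3/2 - 2/(-3)) = -(-3/2 - 2*(-⅓)) = -(-3/2 + ⅔) = -1*(-⅚) = ⅚)
(-129 + a(-9))² = (-129 + ⅚)² = (-769/6)² = 591361/36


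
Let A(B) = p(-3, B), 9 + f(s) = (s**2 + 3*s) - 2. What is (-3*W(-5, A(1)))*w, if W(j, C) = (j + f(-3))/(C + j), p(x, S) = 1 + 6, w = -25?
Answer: -600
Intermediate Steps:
p(x, S) = 7
f(s) = -11 + s**2 + 3*s (f(s) = -9 + ((s**2 + 3*s) - 2) = -9 + (-2 + s**2 + 3*s) = -11 + s**2 + 3*s)
A(B) = 7
W(j, C) = (-11 + j)/(C + j) (W(j, C) = (j + (-11 + (-3)**2 + 3*(-3)))/(C + j) = (j + (-11 + 9 - 9))/(C + j) = (j - 11)/(C + j) = (-11 + j)/(C + j))
(-3*W(-5, A(1)))*w = -3*(-11 - 5)/(7 - 5)*(-25) = -3*(-16)/2*(-25) = -3*(-8)*(-25) = 24*(-25) = -600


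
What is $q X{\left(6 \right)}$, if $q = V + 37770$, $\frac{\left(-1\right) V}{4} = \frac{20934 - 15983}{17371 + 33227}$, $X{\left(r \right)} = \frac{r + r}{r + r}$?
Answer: $\frac{955533328}{25299} \approx 37770.0$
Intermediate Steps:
$X{\left(r \right)} = 1$ ($X{\left(r \right)} = \frac{2 r}{2 r} = 2 r \frac{1}{2 r} = 1$)
$V = - \frac{9902}{25299}$ ($V = - 4 \frac{20934 - 15983}{17371 + 33227} = - 4 \cdot \frac{4951}{50598} = - 4 \cdot 4951 \cdot \frac{1}{50598} = \left(-4\right) \frac{4951}{50598} = - \frac{9902}{25299} \approx -0.3914$)
$q = \frac{955533328}{25299}$ ($q = - \frac{9902}{25299} + 37770 = \frac{955533328}{25299} \approx 37770.0$)
$q X{\left(6 \right)} = \frac{955533328}{25299} \cdot 1 = \frac{955533328}{25299}$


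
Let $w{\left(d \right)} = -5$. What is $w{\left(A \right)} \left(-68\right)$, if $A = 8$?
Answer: $340$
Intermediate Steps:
$w{\left(A \right)} \left(-68\right) = \left(-5\right) \left(-68\right) = 340$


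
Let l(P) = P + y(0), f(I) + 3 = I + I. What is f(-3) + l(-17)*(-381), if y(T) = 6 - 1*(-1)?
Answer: 3801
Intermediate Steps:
y(T) = 7 (y(T) = 6 + 1 = 7)
f(I) = -3 + 2*I (f(I) = -3 + (I + I) = -3 + 2*I)
l(P) = 7 + P (l(P) = P + 7 = 7 + P)
f(-3) + l(-17)*(-381) = (-3 + 2*(-3)) + (7 - 17)*(-381) = (-3 - 6) - 10*(-381) = -9 + 3810 = 3801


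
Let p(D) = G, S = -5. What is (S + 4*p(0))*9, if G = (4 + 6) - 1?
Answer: 279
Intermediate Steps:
G = 9 (G = 10 - 1 = 9)
p(D) = 9
(S + 4*p(0))*9 = (-5 + 4*9)*9 = (-5 + 36)*9 = 31*9 = 279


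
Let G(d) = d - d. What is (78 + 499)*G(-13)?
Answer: 0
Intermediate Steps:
G(d) = 0
(78 + 499)*G(-13) = (78 + 499)*0 = 577*0 = 0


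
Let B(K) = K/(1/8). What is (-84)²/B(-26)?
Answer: -441/13 ≈ -33.923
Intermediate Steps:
B(K) = 8*K (B(K) = K/(⅛) = K*8 = 8*K)
(-84)²/B(-26) = (-84)²/((8*(-26))) = 7056/(-208) = 7056*(-1/208) = -441/13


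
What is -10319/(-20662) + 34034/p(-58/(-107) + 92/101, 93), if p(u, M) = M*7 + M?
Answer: 177721961/3843132 ≈ 46.244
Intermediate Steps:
p(u, M) = 8*M (p(u, M) = 7*M + M = 8*M)
-10319/(-20662) + 34034/p(-58/(-107) + 92/101, 93) = -10319/(-20662) + 34034/((8*93)) = -10319*(-1/20662) + 34034/744 = 10319/20662 + 34034*(1/744) = 10319/20662 + 17017/372 = 177721961/3843132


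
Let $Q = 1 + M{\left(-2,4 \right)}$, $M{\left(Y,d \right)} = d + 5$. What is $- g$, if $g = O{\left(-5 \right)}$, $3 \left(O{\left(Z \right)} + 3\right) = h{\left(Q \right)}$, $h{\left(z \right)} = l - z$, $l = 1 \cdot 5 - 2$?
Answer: $\frac{16}{3} \approx 5.3333$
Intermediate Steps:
$M{\left(Y,d \right)} = 5 + d$
$l = 3$ ($l = 5 - 2 = 3$)
$Q = 10$ ($Q = 1 + \left(5 + 4\right) = 1 + 9 = 10$)
$h{\left(z \right)} = 3 - z$
$O{\left(Z \right)} = - \frac{16}{3}$ ($O{\left(Z \right)} = -3 + \frac{3 - 10}{3} = -3 + \frac{1}{3} \left(-7\right) = -3 - \frac{7}{3} = - \frac{16}{3}$)
$g = - \frac{16}{3} \approx -5.3333$
$- g = \left(-1\right) \left(- \frac{16}{3}\right) = \frac{16}{3}$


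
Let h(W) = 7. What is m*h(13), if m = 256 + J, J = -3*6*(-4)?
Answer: 2296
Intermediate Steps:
J = 72 (J = -18*(-4) = 72)
m = 328 (m = 256 + 72 = 328)
m*h(13) = 328*7 = 2296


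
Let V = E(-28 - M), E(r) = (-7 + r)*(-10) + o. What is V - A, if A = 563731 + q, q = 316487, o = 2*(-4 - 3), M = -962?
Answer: -889502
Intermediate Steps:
o = -14 (o = 2*(-7) = -14)
E(r) = 56 - 10*r (E(r) = (-7 + r)*(-10) - 14 = (70 - 10*r) - 14 = 56 - 10*r)
V = -9284 (V = 56 - 10*(-28 - 1*(-962)) = 56 - 10*(-28 + 962) = 56 - 10*934 = 56 - 9340 = -9284)
A = 880218 (A = 563731 + 316487 = 880218)
V - A = -9284 - 1*880218 = -9284 - 880218 = -889502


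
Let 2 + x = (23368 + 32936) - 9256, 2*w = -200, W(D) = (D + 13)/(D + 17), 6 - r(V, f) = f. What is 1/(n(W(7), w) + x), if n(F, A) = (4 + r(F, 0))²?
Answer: 1/47146 ≈ 2.1211e-5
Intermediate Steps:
r(V, f) = 6 - f
W(D) = (13 + D)/(17 + D)
w = -100 (w = (½)*(-200) = -100)
n(F, A) = 100 (n(F, A) = (4 + (6 - 1*0))² = (4 + (6 + 0))² = (4 + 6)² = 10² = 100)
x = 47046 (x = -2 + ((23368 + 32936) - 9256) = -2 + (56304 - 9256) = -2 + 47048 = 47046)
1/(n(W(7), w) + x) = 1/(100 + 47046) = 1/47146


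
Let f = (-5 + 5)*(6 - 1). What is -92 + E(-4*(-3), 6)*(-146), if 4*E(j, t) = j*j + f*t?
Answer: -5348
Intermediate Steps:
f = 0 (f = 0*5 = 0)
E(j, t) = j²/4 (E(j, t) = (j*j + 0*t)/4 = (j² + 0)/4 = j²/4)
-92 + E(-4*(-3), 6)*(-146) = -92 + ((-4*(-3))²/4)*(-146) = -92 + ((¼)*12²)*(-146) = -92 + ((¼)*144)*(-146) = -92 + 36*(-146) = -92 - 5256 = -5348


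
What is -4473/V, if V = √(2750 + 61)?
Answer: -1491*√2811/937 ≈ -84.366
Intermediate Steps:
V = √2811 ≈ 53.019
-4473/V = -4473*√2811/2811 = -1491*√2811/937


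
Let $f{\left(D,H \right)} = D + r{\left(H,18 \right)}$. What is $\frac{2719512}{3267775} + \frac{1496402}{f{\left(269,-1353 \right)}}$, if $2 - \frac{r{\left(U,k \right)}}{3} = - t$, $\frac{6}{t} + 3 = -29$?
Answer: $\frac{78250422105992}{14348800025} \approx 5453.4$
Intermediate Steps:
$t = - \frac{3}{16}$ ($t = \frac{6}{-3 - 29} = \frac{6}{-32} = 6 \left(- \frac{1}{32}\right) = - \frac{3}{16} \approx -0.1875$)
$r{\left(U,k \right)} = \frac{87}{16}$ ($r{\left(U,k \right)} = 6 - 3 \left(\left(-1\right) \left(- \frac{3}{16}\right)\right) = 6 - \frac{9}{16} = \frac{87}{16}$)
$f{\left(D,H \right)} = \frac{87}{16} + D$ ($f{\left(D,H \right)} = D + \frac{87}{16} = \frac{87}{16} + D$)
$\frac{2719512}{3267775} + \frac{1496402}{f{\left(269,-1353 \right)}} = \frac{2719512}{3267775} + \frac{1496402}{\frac{87}{16} + 269} = 2719512 \cdot \frac{1}{3267775} + \frac{1496402}{\frac{4391}{16}} = \frac{2719512}{3267775} + 1496402 \cdot \frac{16}{4391} = \frac{2719512}{3267775} + \frac{23942432}{4391} = \frac{78250422105992}{14348800025}$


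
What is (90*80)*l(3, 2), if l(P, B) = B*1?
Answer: 14400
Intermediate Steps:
l(P, B) = B
(90*80)*l(3, 2) = (90*80)*2 = 7200*2 = 14400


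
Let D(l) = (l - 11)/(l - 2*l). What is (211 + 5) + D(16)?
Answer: 3451/16 ≈ 215.69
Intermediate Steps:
D(l) = -(-11 + l)/l (D(l) = (-11 + l)/((-l)) = (-11 + l)*(-1/l) = -(-11 + l)/l)
(211 + 5) + D(16) = (211 + 5) + (11 - 1*16)/16 = 216 + (11 - 16)/16 = 216 + (1/16)*(-5) = 216 - 5/16 = 3451/16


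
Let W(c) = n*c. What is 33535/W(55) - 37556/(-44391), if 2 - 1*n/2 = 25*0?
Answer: 299382901/1953204 ≈ 153.28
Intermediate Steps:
n = 4 (n = 4 - 50*0 = 4 - 2*0 = 4 + 0 = 4)
W(c) = 4*c
33535/W(55) - 37556/(-44391) = 33535/((4*55)) - 37556/(-44391) = 33535/220 - 37556*(-1/44391) = 33535*(1/220) + 37556/44391 = 6707/44 + 37556/44391 = 299382901/1953204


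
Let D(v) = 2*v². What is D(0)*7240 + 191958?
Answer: 191958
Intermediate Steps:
D(0)*7240 + 191958 = (2*0²)*7240 + 191958 = (2*0)*7240 + 191958 = 0*7240 + 191958 = 0 + 191958 = 191958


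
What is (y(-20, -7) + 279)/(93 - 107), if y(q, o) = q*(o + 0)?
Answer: -419/14 ≈ -29.929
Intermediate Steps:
y(q, o) = o*q (y(q, o) = q*o = o*q)
(y(-20, -7) + 279)/(93 - 107) = (-7*(-20) + 279)/(93 - 107) = (140 + 279)/(-14) = 419*(-1/14) = -419/14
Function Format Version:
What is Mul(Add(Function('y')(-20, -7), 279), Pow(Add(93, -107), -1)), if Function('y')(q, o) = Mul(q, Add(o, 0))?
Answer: Rational(-419, 14) ≈ -29.929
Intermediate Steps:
Function('y')(q, o) = Mul(o, q) (Function('y')(q, o) = Mul(q, o) = Mul(o, q))
Mul(Add(Function('y')(-20, -7), 279), Pow(Add(93, -107), -1)) = Mul(Add(Mul(-7, -20), 279), Pow(Add(93, -107), -1)) = Mul(Add(140, 279), Pow(-14, -1)) = Mul(419, Rational(-1, 14)) = Rational(-419, 14)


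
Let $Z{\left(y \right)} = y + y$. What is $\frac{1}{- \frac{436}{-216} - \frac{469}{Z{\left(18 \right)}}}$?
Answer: $- \frac{108}{1189} \approx -0.090833$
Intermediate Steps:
$Z{\left(y \right)} = 2 y$
$\frac{1}{- \frac{436}{-216} - \frac{469}{Z{\left(18 \right)}}} = \frac{1}{- \frac{436}{-216} - \frac{469}{2 \cdot 18}} = \frac{1}{\left(-436\right) \left(- \frac{1}{216}\right) - \frac{469}{36}} = \frac{1}{\frac{109}{54} - \frac{469}{36}} = \frac{1}{- \frac{1189}{108}} = - \frac{108}{1189}$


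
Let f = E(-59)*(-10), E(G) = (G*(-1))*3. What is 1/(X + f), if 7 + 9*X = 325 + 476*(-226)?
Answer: -9/123188 ≈ -7.3059e-5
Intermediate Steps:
E(G) = -3*G (E(G) = -G*3 = -3*G)
f = -1770 (f = -3*(-59)*(-10) = 177*(-10) = -1770)
X = -107258/9 (X = -7/9 + (325 + 476*(-226))/9 = -7/9 + (325 - 107576)/9 = -7/9 + (⅑)*(-107251) = -7/9 - 107251/9 = -107258/9 ≈ -11918.)
1/(X + f) = 1/(-107258/9 - 1770) = 1/(-123188/9) = -9/123188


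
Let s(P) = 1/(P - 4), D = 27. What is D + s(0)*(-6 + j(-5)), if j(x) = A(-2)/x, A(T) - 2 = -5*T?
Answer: 291/10 ≈ 29.100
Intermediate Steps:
A(T) = 2 - 5*T
s(P) = 1/(-4 + P)
j(x) = 12/x (j(x) = (2 - 5*(-2))/x = (2 + 10)/x = 12/x)
D + s(0)*(-6 + j(-5)) = 27 + (-6 + 12/(-5))/(-4 + 0) = 27 + (-6 + 12*(-⅕))/(-4) = 27 - (-6 - 12/5)/4 = 27 - ¼*(-42/5) = 27 + 21/10 = 291/10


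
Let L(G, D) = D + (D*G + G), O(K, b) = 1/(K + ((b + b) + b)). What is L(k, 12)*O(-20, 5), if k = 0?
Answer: -12/5 ≈ -2.4000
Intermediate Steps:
O(K, b) = 1/(K + 3*b) (O(K, b) = 1/(K + (2*b + b)) = 1/(K + 3*b))
L(G, D) = D + G + D*G (L(G, D) = D + (G + D*G) = D + G + D*G)
L(k, 12)*O(-20, 5) = (12 + 0 + 12*0)/(-20 + 3*5) = (12 + 0 + 0)/(-20 + 15) = 12/(-5) = 12*(-⅕) = -12/5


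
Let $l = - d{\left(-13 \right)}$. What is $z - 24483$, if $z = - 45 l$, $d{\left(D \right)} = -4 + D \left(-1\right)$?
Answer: $-24078$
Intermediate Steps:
$d{\left(D \right)} = -4 - D$
$l = -9$ ($l = - (-4 - -13) = - (-4 + 13) = \left(-1\right) 9 = -9$)
$z = 405$ ($z = \left(-45\right) \left(-9\right) = 405$)
$z - 24483 = 405 - 24483 = -24078$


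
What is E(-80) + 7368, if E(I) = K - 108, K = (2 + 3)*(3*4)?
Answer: 7320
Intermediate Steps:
K = 60 (K = 5*12 = 60)
E(I) = -48 (E(I) = 60 - 108 = -48)
E(-80) + 7368 = -48 + 7368 = 7320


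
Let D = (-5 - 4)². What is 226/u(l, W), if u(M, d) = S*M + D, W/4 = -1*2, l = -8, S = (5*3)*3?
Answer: -226/279 ≈ -0.81004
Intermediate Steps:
S = 45 (S = 15*3 = 45)
W = -8 (W = 4*(-1*2) = 4*(-2) = -8)
D = 81 (D = (-9)² = 81)
u(M, d) = 81 + 45*M (u(M, d) = 45*M + 81 = 81 + 45*M)
226/u(l, W) = 226/(81 + 45*(-8)) = 226/(81 - 360) = 226/(-279) = 226*(-1/279) = -226/279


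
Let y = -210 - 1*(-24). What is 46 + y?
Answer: -140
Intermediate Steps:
y = -186 (y = -210 + 24 = -186)
46 + y = 46 - 186 = -140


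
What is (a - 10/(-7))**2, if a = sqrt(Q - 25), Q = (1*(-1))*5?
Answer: -1370/49 + 20*I*sqrt(30)/7 ≈ -27.959 + 15.649*I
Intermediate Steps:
Q = -5 (Q = -1*5 = -5)
a = I*sqrt(30) (a = sqrt(-5 - 25) = sqrt(-30) = I*sqrt(30) ≈ 5.4772*I)
(a - 10/(-7))**2 = (I*sqrt(30) - 10/(-7))**2 = (I*sqrt(30) - 10*(-1/7))**2 = (I*sqrt(30) + 10/7)**2 = (10/7 + I*sqrt(30))**2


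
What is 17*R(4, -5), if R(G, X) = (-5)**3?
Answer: -2125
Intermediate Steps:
R(G, X) = -125
17*R(4, -5) = 17*(-125) = -2125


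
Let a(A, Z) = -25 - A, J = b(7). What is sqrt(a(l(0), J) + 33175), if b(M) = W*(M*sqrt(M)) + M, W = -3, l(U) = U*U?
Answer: 5*sqrt(1326) ≈ 182.07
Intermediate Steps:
l(U) = U**2
b(M) = M - 3*M**(3/2) (b(M) = -3*M*sqrt(M) + M = -3*M**(3/2) + M = M - 3*M**(3/2))
J = 7 - 21*sqrt(7) ≈ -48.561
sqrt(a(l(0), J) + 33175) = sqrt((-25 - 1*0**2) + 33175) = sqrt((-25 - 1*0) + 33175) = sqrt((-25 + 0) + 33175) = sqrt(-25 + 33175) = sqrt(33150) = 5*sqrt(1326)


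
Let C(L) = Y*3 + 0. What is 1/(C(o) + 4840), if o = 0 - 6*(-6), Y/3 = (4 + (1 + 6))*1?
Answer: 1/4939 ≈ 0.00020247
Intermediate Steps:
Y = 33 (Y = 3*((4 + (1 + 6))*1) = 3*((4 + 7)*1) = 3*(11*1) = 3*11 = 33)
o = 36 (o = 0 + 36 = 36)
C(L) = 99 (C(L) = 33*3 + 0 = 99 + 0 = 99)
1/(C(o) + 4840) = 1/(99 + 4840) = 1/4939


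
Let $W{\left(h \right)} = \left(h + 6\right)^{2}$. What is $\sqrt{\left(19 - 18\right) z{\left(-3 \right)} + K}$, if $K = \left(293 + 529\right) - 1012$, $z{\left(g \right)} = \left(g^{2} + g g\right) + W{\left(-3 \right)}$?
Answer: $i \sqrt{163} \approx 12.767 i$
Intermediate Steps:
$W{\left(h \right)} = \left(6 + h\right)^{2}$
$z{\left(g \right)} = 9 + 2 g^{2}$ ($z{\left(g \right)} = \left(g^{2} + g g\right) + \left(6 - 3\right)^{2} = \left(g^{2} + g^{2}\right) + 3^{2} = 2 g^{2} + 9 = 9 + 2 g^{2}$)
$K = -190$ ($K = 822 - 1012 = -190$)
$\sqrt{\left(19 - 18\right) z{\left(-3 \right)} + K} = \sqrt{\left(19 - 18\right) \left(9 + 2 \left(-3\right)^{2}\right) - 190} = \sqrt{1 \left(9 + 2 \cdot 9\right) - 190} = \sqrt{1 \left(9 + 18\right) - 190} = \sqrt{1 \cdot 27 - 190} = \sqrt{27 - 190} = \sqrt{-163} = i \sqrt{163}$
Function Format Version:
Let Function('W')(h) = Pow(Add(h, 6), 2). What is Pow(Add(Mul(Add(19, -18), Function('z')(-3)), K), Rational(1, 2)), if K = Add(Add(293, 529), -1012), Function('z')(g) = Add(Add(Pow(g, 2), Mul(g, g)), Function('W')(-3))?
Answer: Mul(I, Pow(163, Rational(1, 2))) ≈ Mul(12.767, I)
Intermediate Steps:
Function('W')(h) = Pow(Add(6, h), 2)
Function('z')(g) = Add(9, Mul(2, Pow(g, 2))) (Function('z')(g) = Add(Add(Pow(g, 2), Mul(g, g)), Pow(Add(6, -3), 2)) = Add(Add(Pow(g, 2), Pow(g, 2)), Pow(3, 2)) = Add(Mul(2, Pow(g, 2)), 9) = Add(9, Mul(2, Pow(g, 2))))
K = -190 (K = Add(822, -1012) = -190)
Pow(Add(Mul(Add(19, -18), Function('z')(-3)), K), Rational(1, 2)) = Pow(Add(Mul(Add(19, -18), Add(9, Mul(2, Pow(-3, 2)))), -190), Rational(1, 2)) = Pow(Add(Mul(1, Add(9, Mul(2, 9))), -190), Rational(1, 2)) = Pow(Add(Mul(1, Add(9, 18)), -190), Rational(1, 2)) = Pow(Add(Mul(1, 27), -190), Rational(1, 2)) = Pow(Add(27, -190), Rational(1, 2)) = Pow(-163, Rational(1, 2)) = Mul(I, Pow(163, Rational(1, 2)))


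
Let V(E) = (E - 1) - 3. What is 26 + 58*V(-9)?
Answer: -728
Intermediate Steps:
V(E) = -4 + E (V(E) = (-1 + E) - 3 = -4 + E)
26 + 58*V(-9) = 26 + 58*(-4 - 9) = 26 + 58*(-13) = 26 - 754 = -728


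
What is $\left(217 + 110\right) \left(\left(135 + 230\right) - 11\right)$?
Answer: $115758$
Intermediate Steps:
$\left(217 + 110\right) \left(\left(135 + 230\right) - 11\right) = 327 \left(365 - 11\right) = 327 \cdot 354 = 115758$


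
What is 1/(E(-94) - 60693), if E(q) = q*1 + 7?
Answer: -1/60780 ≈ -1.6453e-5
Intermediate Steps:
E(q) = 7 + q (E(q) = q + 7 = 7 + q)
1/(E(-94) - 60693) = 1/((7 - 94) - 60693) = 1/(-87 - 60693) = 1/(-60780) = -1/60780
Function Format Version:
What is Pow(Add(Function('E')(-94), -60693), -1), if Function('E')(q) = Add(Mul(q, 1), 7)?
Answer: Rational(-1, 60780) ≈ -1.6453e-5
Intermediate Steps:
Function('E')(q) = Add(7, q) (Function('E')(q) = Add(q, 7) = Add(7, q))
Pow(Add(Function('E')(-94), -60693), -1) = Pow(Add(Add(7, -94), -60693), -1) = Pow(Add(-87, -60693), -1) = Pow(-60780, -1) = Rational(-1, 60780)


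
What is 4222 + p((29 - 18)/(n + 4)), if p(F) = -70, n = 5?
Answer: 4152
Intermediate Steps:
4222 + p((29 - 18)/(n + 4)) = 4222 - 70 = 4152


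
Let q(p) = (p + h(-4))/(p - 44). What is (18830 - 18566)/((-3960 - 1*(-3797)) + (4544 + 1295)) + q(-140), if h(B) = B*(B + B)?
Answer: 1253/1978 ≈ 0.63347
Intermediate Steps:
h(B) = 2*B**2 (h(B) = B*(2*B) = 2*B**2)
q(p) = (32 + p)/(-44 + p) (q(p) = (p + 2*(-4)**2)/(p - 44) = (p + 2*16)/(-44 + p) = (p + 32)/(-44 + p) = (32 + p)/(-44 + p))
(18830 - 18566)/((-3960 - 1*(-3797)) + (4544 + 1295)) + q(-140) = (18830 - 18566)/((-3960 - 1*(-3797)) + (4544 + 1295)) + (32 - 140)/(-44 - 140) = 264/((-3960 + 3797) + 5839) - 108/(-184) = 264/(-163 + 5839) - 1/184*(-108) = 264/5676 + 27/46 = 264*(1/5676) + 27/46 = 2/43 + 27/46 = 1253/1978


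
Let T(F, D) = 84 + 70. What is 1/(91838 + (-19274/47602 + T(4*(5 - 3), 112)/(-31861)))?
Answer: 758323661/69642617669107 ≈ 1.0889e-5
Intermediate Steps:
T(F, D) = 154
1/(91838 + (-19274/47602 + T(4*(5 - 3), 112)/(-31861))) = 1/(91838 + (-19274/47602 + 154/(-31861))) = 1/(91838 + (-19274*1/47602 + 154*(-1/31861))) = 1/(91838 + (-9637/23801 - 154/31861)) = 1/(91838 - 310709811/758323661) = 1/(69642617669107/758323661) = 758323661/69642617669107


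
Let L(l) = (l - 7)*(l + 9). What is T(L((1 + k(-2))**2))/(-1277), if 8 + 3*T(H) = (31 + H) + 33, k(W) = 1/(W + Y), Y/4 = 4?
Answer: 130087/147171696 ≈ 0.00088391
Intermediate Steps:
Y = 16 (Y = 4*4 = 16)
k(W) = 1/(16 + W) (k(W) = 1/(W + 16) = 1/(16 + W))
L(l) = (-7 + l)*(9 + l)
T(H) = 56/3 + H/3 (T(H) = -8/3 + ((31 + H) + 33)/3 = -8/3 + (64 + H)/3 = -8/3 + (64/3 + H/3) = 56/3 + H/3)
T(L((1 + k(-2))**2))/(-1277) = (56/3 + (-63 + ((1 + 1/(16 - 2))**2)**2 + 2*(1 + 1/(16 - 2))**2)/3)/(-1277) = (56/3 + (-63 + ((1 + 1/14)**2)**2 + 2*(1 + 1/14)**2)/3)*(-1/1277) = (56/3 + (-63 + ((15/14)**2)**2 + 2*(15/14)**2)/3)*(-1/1277) = (56/3 + (-63 + (225/196)**2 + 2*(225/196))/3)*(-1/1277) = (56/3 + (-63 + 50625/38416 + 225/98)/3)*(-1/1277) = (56/3 + (1/3)*(-2281383/38416))*(-1/1277) = (56/3 - 760461/38416)*(-1/1277) = -130087/115248*(-1/1277) = 130087/147171696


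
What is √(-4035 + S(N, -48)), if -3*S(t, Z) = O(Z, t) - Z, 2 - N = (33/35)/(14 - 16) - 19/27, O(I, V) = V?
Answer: I*√1608261970/630 ≈ 63.656*I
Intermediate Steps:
N = 6001/1890 (N = 2 - ((33/35)/(14 - 16) - 19/27) = 2 - ((33*(1/35))/(-2) - 19*1/27) = 2 - ((33/35)*(-½) - 19/27) = 2 - (-33/70 - 19/27) = 2 - 1*(-2221/1890) = 2 + 2221/1890 = 6001/1890 ≈ 3.1751)
S(t, Z) = -t/3 + Z/3 (S(t, Z) = -(t - Z)/3 = -t/3 + Z/3)
√(-4035 + S(N, -48)) = √(-4035 + (-⅓*6001/1890 + (⅓)*(-48))) = √(-4035 + (-6001/5670 - 16)) = √(-4035 - 96721/5670) = √(-22975171/5670) = I*√1608261970/630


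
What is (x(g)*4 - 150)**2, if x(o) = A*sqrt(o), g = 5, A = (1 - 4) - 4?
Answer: 26420 + 8400*sqrt(5) ≈ 45203.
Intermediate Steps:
A = -7 (A = -3 - 4 = -7)
x(o) = -7*sqrt(o)
(x(g)*4 - 150)**2 = (-7*sqrt(5)*4 - 150)**2 = (-28*sqrt(5) - 150)**2 = (-150 - 28*sqrt(5))**2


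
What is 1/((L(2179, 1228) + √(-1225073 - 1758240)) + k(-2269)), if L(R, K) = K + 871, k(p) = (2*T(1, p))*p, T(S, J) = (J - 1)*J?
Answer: -23373556841/546323159399460882594 - I*√2983313/546323159399460882594 ≈ -4.2783e-11 - 3.1615e-18*I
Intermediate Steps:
T(S, J) = J*(-1 + J) (T(S, J) = (-1 + J)*J = J*(-1 + J))
k(p) = 2*p²*(-1 + p) (k(p) = (2*(p*(-1 + p)))*p = (2*p*(-1 + p))*p = 2*p²*(-1 + p))
L(R, K) = 871 + K
1/((L(2179, 1228) + √(-1225073 - 1758240)) + k(-2269)) = 1/(((871 + 1228) + √(-1225073 - 1758240)) + 2*(-2269)²*(-1 - 2269)) = 1/((2099 + √(-2983313)) + 2*5148361*(-2270)) = 1/((2099 + I*√2983313) - 23373558940) = 1/(-23373556841 + I*√2983313)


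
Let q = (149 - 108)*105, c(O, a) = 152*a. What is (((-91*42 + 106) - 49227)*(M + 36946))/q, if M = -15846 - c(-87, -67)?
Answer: -552089604/1435 ≈ -3.8473e+5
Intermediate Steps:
M = -5662 (M = -15846 - 152*(-67) = -15846 - 1*(-10184) = -15846 + 10184 = -5662)
q = 4305 (q = 41*105 = 4305)
(((-91*42 + 106) - 49227)*(M + 36946))/q = (((-91*42 + 106) - 49227)*(-5662 + 36946))/4305 = (((-3822 + 106) - 49227)*31284)*(1/4305) = ((-3716 - 49227)*31284)*(1/4305) = -52943*31284*(1/4305) = -1656268812*1/4305 = -552089604/1435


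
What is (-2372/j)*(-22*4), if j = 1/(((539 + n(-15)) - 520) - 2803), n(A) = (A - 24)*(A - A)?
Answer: -581121024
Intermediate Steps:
n(A) = 0 (n(A) = (-24 + A)*0 = 0)
j = -1/2784 (j = 1/(((539 + 0) - 520) - 2803) = 1/((539 - 520) - 2803) = 1/(19 - 2803) = 1/(-2784) = -1/2784 ≈ -0.00035920)
(-2372/j)*(-22*4) = (-2372/(-1/2784))*(-22*4) = -2372*(-2784)*(-88) = 6603648*(-88) = -581121024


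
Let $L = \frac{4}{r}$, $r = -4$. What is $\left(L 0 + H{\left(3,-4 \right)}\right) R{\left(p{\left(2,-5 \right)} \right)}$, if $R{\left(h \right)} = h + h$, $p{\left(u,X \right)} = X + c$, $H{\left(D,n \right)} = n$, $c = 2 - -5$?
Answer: $-16$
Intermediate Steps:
$c = 7$ ($c = 2 + 5 = 7$)
$p{\left(u,X \right)} = 7 + X$ ($p{\left(u,X \right)} = X + 7 = 7 + X$)
$L = -1$ ($L = \frac{4}{-4} = 4 \left(- \frac{1}{4}\right) = -1$)
$R{\left(h \right)} = 2 h$
$\left(L 0 + H{\left(3,-4 \right)}\right) R{\left(p{\left(2,-5 \right)} \right)} = \left(\left(-1\right) 0 - 4\right) 2 \left(7 - 5\right) = \left(0 - 4\right) 2 \cdot 2 = \left(-4\right) 4 = -16$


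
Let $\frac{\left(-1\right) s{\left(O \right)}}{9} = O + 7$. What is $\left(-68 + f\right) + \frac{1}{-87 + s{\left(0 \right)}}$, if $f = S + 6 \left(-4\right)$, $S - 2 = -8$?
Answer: $- \frac{14701}{150} \approx -98.007$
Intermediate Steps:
$S = -6$ ($S = 2 - 8 = -6$)
$s{\left(O \right)} = -63 - 9 O$ ($s{\left(O \right)} = - 9 \left(O + 7\right) = - 9 \left(7 + O\right) = -63 - 9 O$)
$f = -30$ ($f = -6 + 6 \left(-4\right) = -6 - 24 = -30$)
$\left(-68 + f\right) + \frac{1}{-87 + s{\left(0 \right)}} = \left(-68 - 30\right) + \frac{1}{-87 - 63} = -98 + \frac{1}{-87 + \left(-63 + 0\right)} = -98 + \frac{1}{-87 - 63} = -98 + \frac{1}{-150} = -98 - \frac{1}{150} = - \frac{14701}{150}$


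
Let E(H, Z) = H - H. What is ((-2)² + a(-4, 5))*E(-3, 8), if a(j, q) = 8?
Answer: 0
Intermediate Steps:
E(H, Z) = 0
((-2)² + a(-4, 5))*E(-3, 8) = ((-2)² + 8)*0 = (4 + 8)*0 = 12*0 = 0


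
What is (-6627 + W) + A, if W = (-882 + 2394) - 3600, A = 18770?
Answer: 10055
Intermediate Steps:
W = -2088 (W = 1512 - 3600 = -2088)
(-6627 + W) + A = (-6627 - 2088) + 18770 = -8715 + 18770 = 10055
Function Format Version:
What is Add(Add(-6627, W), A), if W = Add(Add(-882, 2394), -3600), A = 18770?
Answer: 10055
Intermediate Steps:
W = -2088 (W = Add(1512, -3600) = -2088)
Add(Add(-6627, W), A) = Add(Add(-6627, -2088), 18770) = Add(-8715, 18770) = 10055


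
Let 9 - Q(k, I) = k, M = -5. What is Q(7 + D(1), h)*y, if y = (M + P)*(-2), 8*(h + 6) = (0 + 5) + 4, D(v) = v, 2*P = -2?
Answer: 12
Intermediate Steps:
P = -1 (P = (½)*(-2) = -1)
h = -39/8 (h = -6 + ((0 + 5) + 4)/8 = -6 + (5 + 4)/8 = -6 + (⅛)*9 = -6 + 9/8 = -39/8 ≈ -4.8750)
Q(k, I) = 9 - k
y = 12 (y = (-5 - 1)*(-2) = -6*(-2) = 12)
Q(7 + D(1), h)*y = (9 - (7 + 1))*12 = (9 - 1*8)*12 = (9 - 8)*12 = 1*12 = 12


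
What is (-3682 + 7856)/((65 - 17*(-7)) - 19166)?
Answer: -2087/9491 ≈ -0.21989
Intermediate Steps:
(-3682 + 7856)/((65 - 17*(-7)) - 19166) = 4174/((65 + 119) - 19166) = 4174/(184 - 19166) = 4174/(-18982) = 4174*(-1/18982) = -2087/9491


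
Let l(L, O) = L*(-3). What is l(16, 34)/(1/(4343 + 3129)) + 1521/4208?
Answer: -1509222927/4208 ≈ -3.5866e+5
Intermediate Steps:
l(L, O) = -3*L
l(16, 34)/(1/(4343 + 3129)) + 1521/4208 = (-3*16)/(1/(4343 + 3129)) + 1521/4208 = -48/(1/7472) + 1521*(1/4208) = -48/1/7472 + 1521/4208 = -48*7472 + 1521/4208 = -358656 + 1521/4208 = -1509222927/4208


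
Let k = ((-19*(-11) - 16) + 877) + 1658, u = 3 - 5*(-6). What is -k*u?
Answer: -90024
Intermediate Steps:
u = 33 (u = 3 + 30 = 33)
k = 2728 (k = ((209 - 16) + 877) + 1658 = (193 + 877) + 1658 = 1070 + 1658 = 2728)
-k*u = -2728*33 = -1*90024 = -90024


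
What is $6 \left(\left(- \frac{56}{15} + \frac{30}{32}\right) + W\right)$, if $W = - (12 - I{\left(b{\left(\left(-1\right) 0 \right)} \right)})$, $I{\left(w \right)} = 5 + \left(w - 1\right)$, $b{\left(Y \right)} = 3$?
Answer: $- \frac{1871}{40} \approx -46.775$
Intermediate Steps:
$I{\left(w \right)} = 4 + w$ ($I{\left(w \right)} = 5 + \left(-1 + w\right) = 4 + w$)
$W = -5$ ($W = - (12 - \left(4 + 3\right)) = - (12 - 7) = \left(-1\right) 5 = -5$)
$6 \left(\left(- \frac{56}{15} + \frac{30}{32}\right) + W\right) = 6 \left(\left(- \frac{56}{15} + \frac{30}{32}\right) - 5\right) = 6 \left(\left(\left(-56\right) \frac{1}{15} + 30 \cdot \frac{1}{32}\right) - 5\right) = 6 \left(\left(- \frac{56}{15} + \frac{15}{16}\right) - 5\right) = 6 \left(- \frac{671}{240} - 5\right) = 6 \left(- \frac{1871}{240}\right) = - \frac{1871}{40}$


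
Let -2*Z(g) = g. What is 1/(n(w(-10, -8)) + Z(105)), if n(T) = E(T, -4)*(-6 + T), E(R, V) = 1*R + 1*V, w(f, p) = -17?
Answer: 2/861 ≈ 0.0023229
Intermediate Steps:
E(R, V) = R + V
n(T) = (-6 + T)*(-4 + T) (n(T) = (T - 4)*(-6 + T) = (-4 + T)*(-6 + T) = (-6 + T)*(-4 + T))
Z(g) = -g/2
1/(n(w(-10, -8)) + Z(105)) = 1/((-6 - 17)*(-4 - 17) - 1/2*105) = 1/(-23*(-21) - 105/2) = 1/(483 - 105/2) = 1/(861/2) = 2/861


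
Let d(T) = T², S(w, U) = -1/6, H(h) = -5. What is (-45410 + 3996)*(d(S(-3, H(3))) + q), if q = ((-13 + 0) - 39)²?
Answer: -2015722915/18 ≈ -1.1198e+8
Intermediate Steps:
S(w, U) = -⅙ (S(w, U) = -1*⅙ = -⅙)
q = 2704 (q = (-13 - 39)² = (-52)² = 2704)
(-45410 + 3996)*(d(S(-3, H(3))) + q) = (-45410 + 3996)*((-⅙)² + 2704) = -41414*(1/36 + 2704) = -41414*97345/36 = -2015722915/18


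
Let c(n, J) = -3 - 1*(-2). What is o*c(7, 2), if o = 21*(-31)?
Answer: 651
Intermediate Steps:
c(n, J) = -1 (c(n, J) = -3 + 2 = -1)
o = -651
o*c(7, 2) = -651*(-1) = 651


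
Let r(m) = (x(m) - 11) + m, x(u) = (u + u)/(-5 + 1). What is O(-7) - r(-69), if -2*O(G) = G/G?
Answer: 45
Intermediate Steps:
x(u) = -u/2 (x(u) = (2*u)/(-4) = (2*u)*(-¼) = -u/2)
O(G) = -½ (O(G) = -G/(2*G) = -½*1 = -½)
r(m) = -11 + m/2 (r(m) = (-m/2 - 11) + m = (-11 - m/2) + m = -11 + m/2)
O(-7) - r(-69) = -½ - (-11 + (½)*(-69)) = -½ - (-11 - 69/2) = -½ - 1*(-91/2) = -½ + 91/2 = 45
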